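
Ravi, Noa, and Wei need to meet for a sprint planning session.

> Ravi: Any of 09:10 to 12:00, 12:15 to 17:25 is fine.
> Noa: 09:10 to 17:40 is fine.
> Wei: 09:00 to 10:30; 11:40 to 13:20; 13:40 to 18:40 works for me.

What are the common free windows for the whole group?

Ravi ∩ Noa: 09:10-12:00, 12:15-17:25.
Ravi ∩ Noa ∩ Wei: 09:10-10:30, 11:40-12:00, 12:15-13:20, 13:40-17:25.

09:10-10:30, 11:40-12:00, 12:15-13:20, 13:40-17:25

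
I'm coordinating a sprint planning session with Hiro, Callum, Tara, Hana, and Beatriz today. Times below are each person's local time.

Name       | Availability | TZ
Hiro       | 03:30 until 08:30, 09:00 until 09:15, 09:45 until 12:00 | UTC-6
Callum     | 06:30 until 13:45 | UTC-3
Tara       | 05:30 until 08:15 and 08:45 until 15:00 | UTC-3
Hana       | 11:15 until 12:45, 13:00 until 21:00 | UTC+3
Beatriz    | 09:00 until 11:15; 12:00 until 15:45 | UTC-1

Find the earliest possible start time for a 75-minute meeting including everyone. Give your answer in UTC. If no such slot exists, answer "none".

10:00

Hiro in UTC: 09:30-14:30, 15:00-15:15, 15:45-18:00 (add 6h to convert from UTC-6).
Callum in UTC: 09:30-16:45 (add 3h to convert from UTC-3).
Tara in UTC: 08:30-11:15, 11:45-18:00 (add 3h to convert from UTC-3).
Hana in UTC: 08:15-09:45, 10:00-18:00 (subtract 3h to convert from UTC+3).
Beatriz in UTC: 10:00-12:15, 13:00-16:45 (add 1h to convert from UTC-1).
Hiro ∩ Callum: 09:30-14:30, 15:00-15:15, 15:45-16:45.
Hiro ∩ Callum ∩ Tara: 09:30-11:15, 11:45-14:30, 15:00-15:15, 15:45-16:45.
Hiro ∩ Callum ∩ Tara ∩ Hana: 09:30-09:45, 10:00-11:15, 11:45-14:30, 15:00-15:15, 15:45-16:45.
Hiro ∩ Callum ∩ Tara ∩ Hana ∩ Beatriz: 10:00-11:15, 11:45-12:15, 13:00-14:30, 15:00-15:15, 15:45-16:45.
Those are the intersection windows.
The first common window of at least 75 minutes is 10:00-11:15, so the earliest start is 10:00.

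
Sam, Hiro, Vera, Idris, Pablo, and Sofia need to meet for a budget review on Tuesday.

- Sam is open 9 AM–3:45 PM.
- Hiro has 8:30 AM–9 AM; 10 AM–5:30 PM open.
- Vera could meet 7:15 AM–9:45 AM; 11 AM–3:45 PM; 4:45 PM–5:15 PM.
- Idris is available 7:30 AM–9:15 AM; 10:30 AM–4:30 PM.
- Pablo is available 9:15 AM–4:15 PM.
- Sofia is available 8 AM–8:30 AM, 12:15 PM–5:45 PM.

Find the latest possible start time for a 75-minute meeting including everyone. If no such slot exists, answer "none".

Sam ∩ Hiro: 10:00-15:45.
Sam ∩ Hiro ∩ Vera: 11:00-15:45.
Sam ∩ Hiro ∩ Vera ∩ Idris: 11:00-15:45.
Sam ∩ Hiro ∩ Vera ∩ Idris ∩ Pablo: 11:00-15:45.
Sam ∩ Hiro ∩ Vera ∩ Idris ∩ Pablo ∩ Sofia: 12:15-15:45.
The last common window of at least 75 minutes is 12:15-15:45; a 75-minute meeting can start as late as 14:30 and still end by 15:45.

14:30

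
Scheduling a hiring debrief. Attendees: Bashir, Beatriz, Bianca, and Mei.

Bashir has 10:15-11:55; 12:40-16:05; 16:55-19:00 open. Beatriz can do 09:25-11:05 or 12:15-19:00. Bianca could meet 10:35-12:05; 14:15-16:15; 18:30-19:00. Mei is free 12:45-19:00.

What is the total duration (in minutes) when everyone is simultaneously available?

Bashir ∩ Beatriz: 10:15-11:05, 12:40-16:05, 16:55-19:00.
Bashir ∩ Beatriz ∩ Bianca: 10:35-11:05, 14:15-16:05, 18:30-19:00.
Bashir ∩ Beatriz ∩ Bianca ∩ Mei: 14:15-16:05, 18:30-19:00.
Summing the common windows: 110 + 30 = 140 minutes.

140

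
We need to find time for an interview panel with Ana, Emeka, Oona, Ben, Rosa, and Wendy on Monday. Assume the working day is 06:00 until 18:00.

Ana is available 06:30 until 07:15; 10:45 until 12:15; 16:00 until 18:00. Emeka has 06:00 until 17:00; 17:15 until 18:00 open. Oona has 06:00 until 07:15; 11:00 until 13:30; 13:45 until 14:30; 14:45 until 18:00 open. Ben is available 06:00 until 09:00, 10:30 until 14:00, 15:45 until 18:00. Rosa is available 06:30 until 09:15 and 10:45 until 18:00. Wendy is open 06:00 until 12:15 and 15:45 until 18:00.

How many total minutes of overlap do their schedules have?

Ana ∩ Emeka: 06:30-07:15, 10:45-12:15, 16:00-17:00, 17:15-18:00.
Ana ∩ Emeka ∩ Oona: 06:30-07:15, 11:00-12:15, 16:00-17:00, 17:15-18:00.
Ana ∩ Emeka ∩ Oona ∩ Ben: 06:30-07:15, 11:00-12:15, 16:00-17:00, 17:15-18:00.
Ana ∩ Emeka ∩ Oona ∩ Ben ∩ Rosa: 06:30-07:15, 11:00-12:15, 16:00-17:00, 17:15-18:00.
Ana ∩ Emeka ∩ Oona ∩ Ben ∩ Rosa ∩ Wendy: 06:30-07:15, 11:00-12:15, 16:00-17:00, 17:15-18:00.
So the common availability across everyone is 06:30-07:15, 11:00-12:15, 16:00-17:00, 17:15-18:00.
Summing the common windows: 45 + 75 + 60 + 45 = 225 minutes.

225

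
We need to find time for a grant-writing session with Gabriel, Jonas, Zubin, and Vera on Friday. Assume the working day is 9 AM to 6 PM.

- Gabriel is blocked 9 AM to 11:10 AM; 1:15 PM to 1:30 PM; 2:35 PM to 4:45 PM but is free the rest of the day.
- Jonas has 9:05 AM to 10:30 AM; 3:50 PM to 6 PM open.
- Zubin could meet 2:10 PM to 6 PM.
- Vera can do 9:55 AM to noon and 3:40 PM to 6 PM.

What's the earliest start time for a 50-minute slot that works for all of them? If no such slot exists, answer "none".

Gabriel free: 11:10-13:15, 13:30-14:35, 16:45-18:00 (invert busy blocks within the working day).
Jonas free: 09:05-10:30, 15:50-18:00.
Zubin free: 14:10-18:00.
Vera free: 09:55-12:00, 15:40-18:00.
Gabriel ∩ Jonas: 16:45-18:00.
Gabriel ∩ Jonas ∩ Zubin: 16:45-18:00.
Gabriel ∩ Jonas ∩ Zubin ∩ Vera: 16:45-18:00.
The first common window of at least 50 minutes is 16:45-18:00, so the earliest start is 16:45.

16:45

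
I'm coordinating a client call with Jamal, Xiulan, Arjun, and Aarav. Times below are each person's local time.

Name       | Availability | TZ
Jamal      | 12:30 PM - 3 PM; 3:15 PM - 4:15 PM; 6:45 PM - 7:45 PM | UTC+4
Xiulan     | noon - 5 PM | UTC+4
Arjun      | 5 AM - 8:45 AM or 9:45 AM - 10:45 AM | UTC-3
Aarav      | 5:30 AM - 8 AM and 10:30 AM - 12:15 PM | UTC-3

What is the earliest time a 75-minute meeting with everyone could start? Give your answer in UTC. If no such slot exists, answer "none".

Jamal in UTC: 08:30-11:00, 11:15-12:15, 14:45-15:45 (subtract 4h to convert from UTC+4).
Xiulan in UTC: 08:00-13:00 (subtract 4h to convert from UTC+4).
Arjun in UTC: 08:00-11:45, 12:45-13:45 (add 3h to convert from UTC-3).
Aarav in UTC: 08:30-11:00, 13:30-15:15 (add 3h to convert from UTC-3).
Jamal ∩ Xiulan: 08:30-11:00, 11:15-12:15.
Jamal ∩ Xiulan ∩ Arjun: 08:30-11:00, 11:15-11:45.
Jamal ∩ Xiulan ∩ Arjun ∩ Aarav: 08:30-11:00.
The first common window of at least 75 minutes is 08:30-11:00, so the earliest start is 08:30.

08:30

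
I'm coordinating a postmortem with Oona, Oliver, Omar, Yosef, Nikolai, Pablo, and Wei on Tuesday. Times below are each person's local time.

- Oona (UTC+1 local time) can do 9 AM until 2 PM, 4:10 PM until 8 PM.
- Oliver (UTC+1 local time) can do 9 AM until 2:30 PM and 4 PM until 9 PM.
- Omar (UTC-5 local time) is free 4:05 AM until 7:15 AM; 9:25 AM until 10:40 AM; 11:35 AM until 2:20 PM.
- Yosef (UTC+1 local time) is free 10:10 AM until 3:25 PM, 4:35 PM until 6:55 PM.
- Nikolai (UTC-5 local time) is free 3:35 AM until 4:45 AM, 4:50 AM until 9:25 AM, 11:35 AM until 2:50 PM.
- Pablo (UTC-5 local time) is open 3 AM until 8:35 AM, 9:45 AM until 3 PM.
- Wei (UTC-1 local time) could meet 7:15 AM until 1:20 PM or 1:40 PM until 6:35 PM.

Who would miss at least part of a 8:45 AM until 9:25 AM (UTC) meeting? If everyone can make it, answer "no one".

Oona in UTC: 08:00-13:00, 15:10-19:00 (subtract 1h to convert from UTC+1).
Oliver in UTC: 08:00-13:30, 15:00-20:00 (subtract 1h to convert from UTC+1).
Omar in UTC: 09:05-12:15, 14:25-15:40, 16:35-19:20 (add 5h to convert from UTC-5).
Yosef in UTC: 09:10-14:25, 15:35-17:55 (subtract 1h to convert from UTC+1).
Nikolai in UTC: 08:35-09:45, 09:50-14:25, 16:35-19:50 (add 5h to convert from UTC-5).
Pablo in UTC: 08:00-13:35, 14:45-20:00 (add 5h to convert from UTC-5).
Wei in UTC: 08:15-14:20, 14:40-19:35 (add 1h to convert from UTC-1).
Oona: free for 08:45-09:25. Oliver: free for 08:45-09:25. Omar: not fully free for 08:45-09:25. Yosef: not fully free for 08:45-09:25. Nikolai: free for 08:45-09:25. Pablo: free for 08:45-09:25. Wei: free for 08:45-09:25.

Omar, Yosef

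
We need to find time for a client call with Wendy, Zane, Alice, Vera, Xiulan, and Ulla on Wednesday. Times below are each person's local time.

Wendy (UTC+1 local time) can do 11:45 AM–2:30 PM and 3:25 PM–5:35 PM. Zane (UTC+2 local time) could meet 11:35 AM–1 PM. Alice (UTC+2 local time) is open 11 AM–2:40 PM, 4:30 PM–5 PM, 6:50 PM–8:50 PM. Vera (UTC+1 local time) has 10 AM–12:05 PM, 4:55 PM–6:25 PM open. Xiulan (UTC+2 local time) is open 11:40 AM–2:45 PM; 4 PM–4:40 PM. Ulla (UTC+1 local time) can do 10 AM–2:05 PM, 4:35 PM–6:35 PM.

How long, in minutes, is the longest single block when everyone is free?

15

Wendy in UTC: 10:45-13:30, 14:25-16:35 (subtract 1h to convert from UTC+1).
Zane in UTC: 09:35-11:00 (subtract 2h to convert from UTC+2).
Alice in UTC: 09:00-12:40, 14:30-15:00, 16:50-18:50 (subtract 2h to convert from UTC+2).
Vera in UTC: 09:00-11:05, 15:55-17:25 (subtract 1h to convert from UTC+1).
Xiulan in UTC: 09:40-12:45, 14:00-14:40 (subtract 2h to convert from UTC+2).
Ulla in UTC: 09:00-13:05, 15:35-17:35 (subtract 1h to convert from UTC+1).
Wendy ∩ Zane: 10:45-11:00.
Wendy ∩ Zane ∩ Alice: 10:45-11:00.
Wendy ∩ Zane ∩ Alice ∩ Vera: 10:45-11:00.
Wendy ∩ Zane ∩ Alice ∩ Vera ∩ Xiulan: 10:45-11:00.
Wendy ∩ Zane ∩ Alice ∩ Vera ∩ Xiulan ∩ Ulla: 10:45-11:00.
So the common availability across everyone is 10:45-11:00.
The longest is 10:45-11:00 at 15 minutes.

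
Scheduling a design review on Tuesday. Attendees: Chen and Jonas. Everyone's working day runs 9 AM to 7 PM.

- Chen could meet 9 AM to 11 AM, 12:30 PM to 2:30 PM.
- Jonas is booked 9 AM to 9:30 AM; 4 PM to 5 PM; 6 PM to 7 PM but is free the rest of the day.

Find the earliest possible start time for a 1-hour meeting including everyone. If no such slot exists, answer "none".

09:30

Chen free: 09:00-11:00, 12:30-14:30.
Jonas free: 09:30-16:00, 17:00-18:00 (invert busy blocks within the working day).
Chen ∩ Jonas: 09:30-11:00, 12:30-14:30.
The first common window of at least 60 minutes is 09:30-11:00, so the earliest start is 09:30.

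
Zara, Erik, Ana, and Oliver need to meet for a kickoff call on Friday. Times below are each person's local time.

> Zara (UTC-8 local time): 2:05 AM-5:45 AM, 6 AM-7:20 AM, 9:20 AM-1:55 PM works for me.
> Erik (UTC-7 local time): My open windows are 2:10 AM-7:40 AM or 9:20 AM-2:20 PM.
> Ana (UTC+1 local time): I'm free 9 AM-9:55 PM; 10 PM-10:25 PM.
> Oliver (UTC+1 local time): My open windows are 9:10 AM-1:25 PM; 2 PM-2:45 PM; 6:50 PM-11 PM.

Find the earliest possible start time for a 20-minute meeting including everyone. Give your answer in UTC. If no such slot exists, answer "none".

Zara in UTC: 10:05-13:45, 14:00-15:20, 17:20-21:55 (add 8h to convert from UTC-8).
Erik in UTC: 09:10-14:40, 16:20-21:20 (add 7h to convert from UTC-7).
Ana in UTC: 08:00-20:55, 21:00-21:25 (subtract 1h to convert from UTC+1).
Oliver in UTC: 08:10-12:25, 13:00-13:45, 17:50-22:00 (subtract 1h to convert from UTC+1).
Zara ∩ Erik: 10:05-13:45, 14:00-14:40, 17:20-21:20.
Zara ∩ Erik ∩ Ana: 10:05-13:45, 14:00-14:40, 17:20-20:55, 21:00-21:20.
Zara ∩ Erik ∩ Ana ∩ Oliver: 10:05-12:25, 13:00-13:45, 17:50-20:55, 21:00-21:20.
So the common availability across everyone is 10:05-12:25, 13:00-13:45, 17:50-20:55, 21:00-21:20.
The first common window of at least 20 minutes is 10:05-12:25, so the earliest start is 10:05.

10:05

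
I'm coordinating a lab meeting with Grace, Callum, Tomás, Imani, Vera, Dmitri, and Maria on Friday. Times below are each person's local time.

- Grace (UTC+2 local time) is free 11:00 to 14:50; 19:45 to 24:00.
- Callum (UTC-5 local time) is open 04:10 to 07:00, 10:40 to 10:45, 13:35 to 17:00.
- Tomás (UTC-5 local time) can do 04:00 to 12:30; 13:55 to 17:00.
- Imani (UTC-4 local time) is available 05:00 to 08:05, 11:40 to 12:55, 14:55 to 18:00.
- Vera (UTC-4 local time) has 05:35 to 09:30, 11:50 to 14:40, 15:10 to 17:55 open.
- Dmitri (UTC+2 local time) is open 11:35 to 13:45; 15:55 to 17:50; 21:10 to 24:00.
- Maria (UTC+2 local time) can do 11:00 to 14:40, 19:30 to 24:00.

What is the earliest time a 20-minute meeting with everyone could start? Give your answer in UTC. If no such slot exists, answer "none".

09:35

Grace in UTC: 09:00-12:50, 17:45-22:00 (subtract 2h to convert from UTC+2).
Callum in UTC: 09:10-12:00, 15:40-15:45, 18:35-22:00 (add 5h to convert from UTC-5).
Tomás in UTC: 09:00-17:30, 18:55-22:00 (add 5h to convert from UTC-5).
Imani in UTC: 09:00-12:05, 15:40-16:55, 18:55-22:00 (add 4h to convert from UTC-4).
Vera in UTC: 09:35-13:30, 15:50-18:40, 19:10-21:55 (add 4h to convert from UTC-4).
Dmitri in UTC: 09:35-11:45, 13:55-15:50, 19:10-22:00 (subtract 2h to convert from UTC+2).
Maria in UTC: 09:00-12:40, 17:30-22:00 (subtract 2h to convert from UTC+2).
Grace ∩ Callum: 09:10-12:00, 18:35-22:00.
Grace ∩ Callum ∩ Tomás: 09:10-12:00, 18:55-22:00.
Grace ∩ Callum ∩ Tomás ∩ Imani: 09:10-12:00, 18:55-22:00.
Grace ∩ Callum ∩ Tomás ∩ Imani ∩ Vera: 09:35-12:00, 19:10-21:55.
Grace ∩ Callum ∩ Tomás ∩ Imani ∩ Vera ∩ Dmitri: 09:35-11:45, 19:10-21:55.
Grace ∩ Callum ∩ Tomás ∩ Imani ∩ Vera ∩ Dmitri ∩ Maria: 09:35-11:45, 19:10-21:55.
So the common availability across everyone is 09:35-11:45, 19:10-21:55.
The first common window of at least 20 minutes is 09:35-11:45, so the earliest start is 09:35.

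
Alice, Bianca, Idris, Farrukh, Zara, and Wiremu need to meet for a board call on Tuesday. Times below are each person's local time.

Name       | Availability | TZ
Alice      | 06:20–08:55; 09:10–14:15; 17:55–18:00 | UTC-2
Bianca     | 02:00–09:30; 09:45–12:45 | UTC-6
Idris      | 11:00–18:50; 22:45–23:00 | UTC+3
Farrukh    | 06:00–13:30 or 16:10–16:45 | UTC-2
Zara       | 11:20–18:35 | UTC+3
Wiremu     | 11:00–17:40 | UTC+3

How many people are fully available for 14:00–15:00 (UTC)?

Alice in UTC: 08:20-10:55, 11:10-16:15, 19:55-20:00 (add 2h to convert from UTC-2).
Bianca in UTC: 08:00-15:30, 15:45-18:45 (add 6h to convert from UTC-6).
Idris in UTC: 08:00-15:50, 19:45-20:00 (subtract 3h to convert from UTC+3).
Farrukh in UTC: 08:00-15:30, 18:10-18:45 (add 2h to convert from UTC-2).
Zara in UTC: 08:20-15:35 (subtract 3h to convert from UTC+3).
Wiremu in UTC: 08:00-14:40 (subtract 3h to convert from UTC+3).
Alice, Bianca, Idris, Farrukh, and Zara can make the full 14:00-15:00 slot — that's 5.

5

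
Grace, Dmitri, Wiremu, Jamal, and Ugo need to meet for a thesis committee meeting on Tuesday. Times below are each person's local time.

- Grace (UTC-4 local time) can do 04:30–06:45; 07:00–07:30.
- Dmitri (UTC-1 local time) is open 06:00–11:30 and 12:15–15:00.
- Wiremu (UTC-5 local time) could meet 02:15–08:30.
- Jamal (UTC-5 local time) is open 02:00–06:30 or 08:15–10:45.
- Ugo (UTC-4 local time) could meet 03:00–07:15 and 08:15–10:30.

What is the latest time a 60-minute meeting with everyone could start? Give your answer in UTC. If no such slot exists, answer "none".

09:45

Grace in UTC: 08:30-10:45, 11:00-11:30 (add 4h to convert from UTC-4).
Dmitri in UTC: 07:00-12:30, 13:15-16:00 (add 1h to convert from UTC-1).
Wiremu in UTC: 07:15-13:30 (add 5h to convert from UTC-5).
Jamal in UTC: 07:00-11:30, 13:15-15:45 (add 5h to convert from UTC-5).
Ugo in UTC: 07:00-11:15, 12:15-14:30 (add 4h to convert from UTC-4).
Grace ∩ Dmitri: 08:30-10:45, 11:00-11:30.
Grace ∩ Dmitri ∩ Wiremu: 08:30-10:45, 11:00-11:30.
Grace ∩ Dmitri ∩ Wiremu ∩ Jamal: 08:30-10:45, 11:00-11:30.
Grace ∩ Dmitri ∩ Wiremu ∩ Jamal ∩ Ugo: 08:30-10:45, 11:00-11:15.
The last common window of at least 60 minutes is 08:30-10:45; a 60-minute meeting can start as late as 09:45 and still end by 10:45.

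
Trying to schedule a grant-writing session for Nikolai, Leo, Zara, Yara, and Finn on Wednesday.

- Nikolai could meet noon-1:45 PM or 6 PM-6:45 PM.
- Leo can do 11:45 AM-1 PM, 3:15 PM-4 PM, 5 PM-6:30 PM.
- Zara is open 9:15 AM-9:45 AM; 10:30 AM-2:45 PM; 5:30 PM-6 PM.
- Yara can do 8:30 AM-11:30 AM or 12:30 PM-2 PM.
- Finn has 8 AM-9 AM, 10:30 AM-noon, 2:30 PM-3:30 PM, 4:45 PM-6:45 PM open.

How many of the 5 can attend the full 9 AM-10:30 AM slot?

Yara can make the full 09:00-10:30 slot — that's 1.

1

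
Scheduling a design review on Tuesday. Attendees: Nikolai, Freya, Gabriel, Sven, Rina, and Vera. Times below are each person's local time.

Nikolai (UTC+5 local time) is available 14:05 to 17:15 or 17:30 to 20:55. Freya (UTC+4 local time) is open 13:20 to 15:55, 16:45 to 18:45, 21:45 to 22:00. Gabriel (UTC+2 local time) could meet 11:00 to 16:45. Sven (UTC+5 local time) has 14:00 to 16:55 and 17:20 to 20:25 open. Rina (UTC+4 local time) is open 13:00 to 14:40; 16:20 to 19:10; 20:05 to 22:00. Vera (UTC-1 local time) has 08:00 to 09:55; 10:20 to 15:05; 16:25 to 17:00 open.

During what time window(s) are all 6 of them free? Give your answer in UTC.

Nikolai in UTC: 09:05-12:15, 12:30-15:55 (subtract 5h to convert from UTC+5).
Freya in UTC: 09:20-11:55, 12:45-14:45, 17:45-18:00 (subtract 4h to convert from UTC+4).
Gabriel in UTC: 09:00-14:45 (subtract 2h to convert from UTC+2).
Sven in UTC: 09:00-11:55, 12:20-15:25 (subtract 5h to convert from UTC+5).
Rina in UTC: 09:00-10:40, 12:20-15:10, 16:05-18:00 (subtract 4h to convert from UTC+4).
Vera in UTC: 09:00-10:55, 11:20-16:05, 17:25-18:00 (add 1h to convert from UTC-1).
Nikolai ∩ Freya: 09:20-11:55, 12:45-14:45.
Nikolai ∩ Freya ∩ Gabriel: 09:20-11:55, 12:45-14:45.
Nikolai ∩ Freya ∩ Gabriel ∩ Sven: 09:20-11:55, 12:45-14:45.
Nikolai ∩ Freya ∩ Gabriel ∩ Sven ∩ Rina: 09:20-10:40, 12:45-14:45.
Nikolai ∩ Freya ∩ Gabriel ∩ Sven ∩ Rina ∩ Vera: 09:20-10:40, 12:45-14:45.
Those are the intersection windows.

09:20-10:40, 12:45-14:45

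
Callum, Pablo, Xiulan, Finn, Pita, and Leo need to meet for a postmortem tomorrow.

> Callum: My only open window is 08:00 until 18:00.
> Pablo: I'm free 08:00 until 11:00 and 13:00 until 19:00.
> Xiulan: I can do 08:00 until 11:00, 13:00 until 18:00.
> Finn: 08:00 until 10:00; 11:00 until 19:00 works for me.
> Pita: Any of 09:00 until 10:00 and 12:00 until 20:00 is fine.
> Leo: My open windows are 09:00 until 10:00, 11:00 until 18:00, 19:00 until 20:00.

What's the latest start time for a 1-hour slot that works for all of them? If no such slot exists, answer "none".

17:00

Callum ∩ Pablo: 08:00-11:00, 13:00-18:00.
Callum ∩ Pablo ∩ Xiulan: 08:00-11:00, 13:00-18:00.
Callum ∩ Pablo ∩ Xiulan ∩ Finn: 08:00-10:00, 13:00-18:00.
Callum ∩ Pablo ∩ Xiulan ∩ Finn ∩ Pita: 09:00-10:00, 13:00-18:00.
Callum ∩ Pablo ∩ Xiulan ∩ Finn ∩ Pita ∩ Leo: 09:00-10:00, 13:00-18:00.
The last common window of at least 60 minutes is 13:00-18:00; a 60-minute meeting can start as late as 17:00 and still end by 18:00.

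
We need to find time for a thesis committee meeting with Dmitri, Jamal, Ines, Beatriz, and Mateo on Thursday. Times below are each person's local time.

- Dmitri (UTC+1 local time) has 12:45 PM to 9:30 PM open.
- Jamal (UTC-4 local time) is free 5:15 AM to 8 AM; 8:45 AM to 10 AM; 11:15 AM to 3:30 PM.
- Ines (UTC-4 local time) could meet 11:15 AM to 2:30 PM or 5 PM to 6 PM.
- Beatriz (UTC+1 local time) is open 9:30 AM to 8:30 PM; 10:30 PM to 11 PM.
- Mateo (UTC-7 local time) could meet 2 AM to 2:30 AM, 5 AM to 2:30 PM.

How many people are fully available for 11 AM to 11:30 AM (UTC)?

Dmitri in UTC: 11:45-20:30 (subtract 1h to convert from UTC+1).
Jamal in UTC: 09:15-12:00, 12:45-14:00, 15:15-19:30 (add 4h to convert from UTC-4).
Ines in UTC: 15:15-18:30, 21:00-22:00 (add 4h to convert from UTC-4).
Beatriz in UTC: 08:30-19:30, 21:30-22:00 (subtract 1h to convert from UTC+1).
Mateo in UTC: 09:00-09:30, 12:00-21:30 (add 7h to convert from UTC-7).
Jamal and Beatriz can make the full 11:00-11:30 slot — that's 2.

2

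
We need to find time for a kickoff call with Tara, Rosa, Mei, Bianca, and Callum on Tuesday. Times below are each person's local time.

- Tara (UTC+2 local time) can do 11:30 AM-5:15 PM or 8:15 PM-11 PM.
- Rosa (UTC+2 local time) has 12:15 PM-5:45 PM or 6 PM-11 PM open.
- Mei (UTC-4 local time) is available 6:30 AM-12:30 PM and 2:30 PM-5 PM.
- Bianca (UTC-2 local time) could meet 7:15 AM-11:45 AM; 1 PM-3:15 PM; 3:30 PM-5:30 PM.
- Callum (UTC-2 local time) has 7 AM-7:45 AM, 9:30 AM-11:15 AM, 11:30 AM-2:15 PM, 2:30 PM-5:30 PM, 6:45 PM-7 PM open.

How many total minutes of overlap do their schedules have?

Tara in UTC: 09:30-15:15, 18:15-21:00 (subtract 2h to convert from UTC+2).
Rosa in UTC: 10:15-15:45, 16:00-21:00 (subtract 2h to convert from UTC+2).
Mei in UTC: 10:30-16:30, 18:30-21:00 (add 4h to convert from UTC-4).
Bianca in UTC: 09:15-13:45, 15:00-17:15, 17:30-19:30 (add 2h to convert from UTC-2).
Callum in UTC: 09:00-09:45, 11:30-13:15, 13:30-16:15, 16:30-19:30, 20:45-21:00 (add 2h to convert from UTC-2).
Tara ∩ Rosa: 10:15-15:15, 18:15-21:00.
Tara ∩ Rosa ∩ Mei: 10:30-15:15, 18:30-21:00.
Tara ∩ Rosa ∩ Mei ∩ Bianca: 10:30-13:45, 15:00-15:15, 18:30-19:30.
Tara ∩ Rosa ∩ Mei ∩ Bianca ∩ Callum: 11:30-13:15, 13:30-13:45, 15:00-15:15, 18:30-19:30.
Those are the intersection windows.
Summing the common windows: 105 + 15 + 15 + 60 = 195 minutes.

195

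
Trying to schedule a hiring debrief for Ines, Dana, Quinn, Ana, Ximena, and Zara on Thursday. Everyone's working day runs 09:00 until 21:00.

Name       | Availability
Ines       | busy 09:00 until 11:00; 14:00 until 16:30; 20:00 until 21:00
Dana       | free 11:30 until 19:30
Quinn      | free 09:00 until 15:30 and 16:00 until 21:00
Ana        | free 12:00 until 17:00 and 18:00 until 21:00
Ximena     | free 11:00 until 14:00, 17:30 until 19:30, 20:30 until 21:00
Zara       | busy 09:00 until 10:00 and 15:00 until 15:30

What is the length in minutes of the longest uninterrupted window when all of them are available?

Ines free: 11:00-14:00, 16:30-20:00 (invert busy blocks within the working day).
Dana free: 11:30-19:30.
Quinn free: 09:00-15:30, 16:00-21:00.
Ana free: 12:00-17:00, 18:00-21:00.
Ximena free: 11:00-14:00, 17:30-19:30, 20:30-21:00.
Zara free: 10:00-15:00, 15:30-21:00 (invert busy blocks within the working day).
Ines ∩ Dana: 11:30-14:00, 16:30-19:30.
Ines ∩ Dana ∩ Quinn: 11:30-14:00, 16:30-19:30.
Ines ∩ Dana ∩ Quinn ∩ Ana: 12:00-14:00, 16:30-17:00, 18:00-19:30.
Ines ∩ Dana ∩ Quinn ∩ Ana ∩ Ximena: 12:00-14:00, 18:00-19:30.
Ines ∩ Dana ∩ Quinn ∩ Ana ∩ Ximena ∩ Zara: 12:00-14:00, 18:00-19:30.
So the common availability across everyone is 12:00-14:00, 18:00-19:30.
The longest is 12:00-14:00 at 120 minutes.

120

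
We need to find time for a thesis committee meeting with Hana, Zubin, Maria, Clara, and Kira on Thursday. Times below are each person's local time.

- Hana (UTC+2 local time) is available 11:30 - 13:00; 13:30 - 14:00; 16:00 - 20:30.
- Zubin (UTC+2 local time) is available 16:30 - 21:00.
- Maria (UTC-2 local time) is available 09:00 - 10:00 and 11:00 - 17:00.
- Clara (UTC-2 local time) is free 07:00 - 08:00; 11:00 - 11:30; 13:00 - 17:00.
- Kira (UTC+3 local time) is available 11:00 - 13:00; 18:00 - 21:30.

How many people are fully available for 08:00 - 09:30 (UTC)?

1

Hana in UTC: 09:30-11:00, 11:30-12:00, 14:00-18:30 (subtract 2h to convert from UTC+2).
Zubin in UTC: 14:30-19:00 (subtract 2h to convert from UTC+2).
Maria in UTC: 11:00-12:00, 13:00-19:00 (add 2h to convert from UTC-2).
Clara in UTC: 09:00-10:00, 13:00-13:30, 15:00-19:00 (add 2h to convert from UTC-2).
Kira in UTC: 08:00-10:00, 15:00-18:30 (subtract 3h to convert from UTC+3).
Kira can make the full 08:00-09:30 slot — that's 1.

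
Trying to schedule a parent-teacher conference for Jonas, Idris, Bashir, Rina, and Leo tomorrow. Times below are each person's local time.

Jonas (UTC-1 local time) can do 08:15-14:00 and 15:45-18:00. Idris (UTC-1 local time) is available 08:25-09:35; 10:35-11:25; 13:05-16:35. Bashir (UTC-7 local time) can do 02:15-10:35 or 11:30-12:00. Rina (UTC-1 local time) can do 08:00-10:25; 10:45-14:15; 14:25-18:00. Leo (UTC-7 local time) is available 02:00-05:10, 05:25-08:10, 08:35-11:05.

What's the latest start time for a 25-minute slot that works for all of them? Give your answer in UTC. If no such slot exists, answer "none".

Jonas in UTC: 09:15-15:00, 16:45-19:00 (add 1h to convert from UTC-1).
Idris in UTC: 09:25-10:35, 11:35-12:25, 14:05-17:35 (add 1h to convert from UTC-1).
Bashir in UTC: 09:15-17:35, 18:30-19:00 (add 7h to convert from UTC-7).
Rina in UTC: 09:00-11:25, 11:45-15:15, 15:25-19:00 (add 1h to convert from UTC-1).
Leo in UTC: 09:00-12:10, 12:25-15:10, 15:35-18:05 (add 7h to convert from UTC-7).
Jonas ∩ Idris: 09:25-10:35, 11:35-12:25, 14:05-15:00, 16:45-17:35.
Jonas ∩ Idris ∩ Bashir: 09:25-10:35, 11:35-12:25, 14:05-15:00, 16:45-17:35.
Jonas ∩ Idris ∩ Bashir ∩ Rina: 09:25-10:35, 11:45-12:25, 14:05-15:00, 16:45-17:35.
Jonas ∩ Idris ∩ Bashir ∩ Rina ∩ Leo: 09:25-10:35, 11:45-12:10, 14:05-15:00, 16:45-17:35.
So the common availability across everyone is 09:25-10:35, 11:45-12:10, 14:05-15:00, 16:45-17:35.
The last common window of at least 25 minutes is 16:45-17:35; a 25-minute meeting can start as late as 17:10 and still end by 17:35.

17:10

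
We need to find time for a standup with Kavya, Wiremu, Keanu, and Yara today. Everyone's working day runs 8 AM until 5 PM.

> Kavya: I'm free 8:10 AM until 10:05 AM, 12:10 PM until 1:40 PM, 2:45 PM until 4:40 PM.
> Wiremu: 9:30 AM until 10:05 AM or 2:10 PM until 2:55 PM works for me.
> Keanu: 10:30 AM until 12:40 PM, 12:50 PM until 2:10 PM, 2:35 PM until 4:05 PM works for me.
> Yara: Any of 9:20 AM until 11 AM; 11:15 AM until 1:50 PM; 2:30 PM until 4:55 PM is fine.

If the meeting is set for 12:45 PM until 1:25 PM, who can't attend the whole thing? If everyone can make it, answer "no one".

Kavya: free for 12:45-13:25. Wiremu: not fully free for 12:45-13:25. Keanu: not fully free for 12:45-13:25. Yara: free for 12:45-13:25.

Keanu, Wiremu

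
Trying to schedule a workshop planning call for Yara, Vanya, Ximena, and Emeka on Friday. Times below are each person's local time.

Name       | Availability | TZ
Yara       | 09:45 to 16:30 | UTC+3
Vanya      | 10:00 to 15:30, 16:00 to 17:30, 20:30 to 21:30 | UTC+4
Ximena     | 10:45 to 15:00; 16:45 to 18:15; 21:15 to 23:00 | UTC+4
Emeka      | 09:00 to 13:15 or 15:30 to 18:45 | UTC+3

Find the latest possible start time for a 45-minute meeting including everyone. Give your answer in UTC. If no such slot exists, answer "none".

Yara in UTC: 06:45-13:30 (subtract 3h to convert from UTC+3).
Vanya in UTC: 06:00-11:30, 12:00-13:30, 16:30-17:30 (subtract 4h to convert from UTC+4).
Ximena in UTC: 06:45-11:00, 12:45-14:15, 17:15-19:00 (subtract 4h to convert from UTC+4).
Emeka in UTC: 06:00-10:15, 12:30-15:45 (subtract 3h to convert from UTC+3).
Yara ∩ Vanya: 06:45-11:30, 12:00-13:30.
Yara ∩ Vanya ∩ Ximena: 06:45-11:00, 12:45-13:30.
Yara ∩ Vanya ∩ Ximena ∩ Emeka: 06:45-10:15, 12:45-13:30.
So the common availability across everyone is 06:45-10:15, 12:45-13:30.
The last common window of at least 45 minutes is 12:45-13:30; a 45-minute meeting can start as late as 12:45 and still end by 13:30.

12:45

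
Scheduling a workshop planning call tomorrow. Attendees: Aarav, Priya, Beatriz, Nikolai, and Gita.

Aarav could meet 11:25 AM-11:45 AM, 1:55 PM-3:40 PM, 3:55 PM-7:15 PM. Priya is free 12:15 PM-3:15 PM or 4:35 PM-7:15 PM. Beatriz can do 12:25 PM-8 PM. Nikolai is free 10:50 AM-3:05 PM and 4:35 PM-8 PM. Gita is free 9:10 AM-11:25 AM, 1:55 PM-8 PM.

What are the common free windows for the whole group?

Aarav ∩ Priya: 13:55-15:15, 16:35-19:15.
Aarav ∩ Priya ∩ Beatriz: 13:55-15:15, 16:35-19:15.
Aarav ∩ Priya ∩ Beatriz ∩ Nikolai: 13:55-15:05, 16:35-19:15.
Aarav ∩ Priya ∩ Beatriz ∩ Nikolai ∩ Gita: 13:55-15:05, 16:35-19:15.

13:55-15:05, 16:35-19:15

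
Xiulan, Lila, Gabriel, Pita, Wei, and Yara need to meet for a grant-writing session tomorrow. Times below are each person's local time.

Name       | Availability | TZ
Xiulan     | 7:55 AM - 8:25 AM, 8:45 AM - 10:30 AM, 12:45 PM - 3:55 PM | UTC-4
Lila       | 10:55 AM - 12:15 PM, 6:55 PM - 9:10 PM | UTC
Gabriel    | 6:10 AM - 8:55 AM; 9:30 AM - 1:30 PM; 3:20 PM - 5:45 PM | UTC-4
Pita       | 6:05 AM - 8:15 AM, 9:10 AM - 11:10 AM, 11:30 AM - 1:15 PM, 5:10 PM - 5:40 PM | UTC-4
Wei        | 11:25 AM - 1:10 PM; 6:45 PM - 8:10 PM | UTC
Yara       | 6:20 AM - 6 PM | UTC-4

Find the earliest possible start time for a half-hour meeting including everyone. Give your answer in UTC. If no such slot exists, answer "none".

none

Xiulan in UTC: 11:55-12:25, 12:45-14:30, 16:45-19:55 (add 4h to convert from UTC-4).
Lila in UTC: 10:55-12:15, 18:55-21:10.
Gabriel in UTC: 10:10-12:55, 13:30-17:30, 19:20-21:45 (add 4h to convert from UTC-4).
Pita in UTC: 10:05-12:15, 13:10-15:10, 15:30-17:15, 21:10-21:40 (add 4h to convert from UTC-4).
Wei in UTC: 11:25-13:10, 18:45-20:10.
Yara in UTC: 10:20-22:00 (add 4h to convert from UTC-4).
Xiulan ∩ Lila: 11:55-12:15, 18:55-19:55.
Xiulan ∩ Lila ∩ Gabriel: 11:55-12:15, 19:20-19:55.
Xiulan ∩ Lila ∩ Gabriel ∩ Pita: 11:55-12:15.
Xiulan ∩ Lila ∩ Gabriel ∩ Pita ∩ Wei: 11:55-12:15.
Xiulan ∩ Lila ∩ Gabriel ∩ Pita ∩ Wei ∩ Yara: 11:55-12:15.
Those are the intersection windows.
No common window is at least 30 minutes long.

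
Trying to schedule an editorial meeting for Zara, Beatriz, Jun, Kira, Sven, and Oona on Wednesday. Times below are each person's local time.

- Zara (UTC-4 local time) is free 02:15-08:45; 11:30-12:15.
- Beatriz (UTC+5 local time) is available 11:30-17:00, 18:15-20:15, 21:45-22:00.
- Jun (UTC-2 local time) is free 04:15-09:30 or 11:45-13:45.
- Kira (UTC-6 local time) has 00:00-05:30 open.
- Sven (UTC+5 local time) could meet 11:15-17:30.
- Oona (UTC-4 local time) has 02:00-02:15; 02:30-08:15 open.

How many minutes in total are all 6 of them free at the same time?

300

Zara in UTC: 06:15-12:45, 15:30-16:15 (add 4h to convert from UTC-4).
Beatriz in UTC: 06:30-12:00, 13:15-15:15, 16:45-17:00 (subtract 5h to convert from UTC+5).
Jun in UTC: 06:15-11:30, 13:45-15:45 (add 2h to convert from UTC-2).
Kira in UTC: 06:00-11:30 (add 6h to convert from UTC-6).
Sven in UTC: 06:15-12:30 (subtract 5h to convert from UTC+5).
Oona in UTC: 06:00-06:15, 06:30-12:15 (add 4h to convert from UTC-4).
Zara ∩ Beatriz: 06:30-12:00.
Zara ∩ Beatriz ∩ Jun: 06:30-11:30.
Zara ∩ Beatriz ∩ Jun ∩ Kira: 06:30-11:30.
Zara ∩ Beatriz ∩ Jun ∩ Kira ∩ Sven: 06:30-11:30.
Zara ∩ Beatriz ∩ Jun ∩ Kira ∩ Sven ∩ Oona: 06:30-11:30.
Those are the intersection windows.
That's a single block of 300 minutes.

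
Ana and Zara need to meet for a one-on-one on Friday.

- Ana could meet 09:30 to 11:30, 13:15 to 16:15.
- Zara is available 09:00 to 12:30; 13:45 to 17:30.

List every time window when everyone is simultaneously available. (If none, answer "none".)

Ana ∩ Zara: 09:30-11:30, 13:45-16:15.
So the common availability across everyone is 09:30-11:30, 13:45-16:15.

09:30-11:30, 13:45-16:15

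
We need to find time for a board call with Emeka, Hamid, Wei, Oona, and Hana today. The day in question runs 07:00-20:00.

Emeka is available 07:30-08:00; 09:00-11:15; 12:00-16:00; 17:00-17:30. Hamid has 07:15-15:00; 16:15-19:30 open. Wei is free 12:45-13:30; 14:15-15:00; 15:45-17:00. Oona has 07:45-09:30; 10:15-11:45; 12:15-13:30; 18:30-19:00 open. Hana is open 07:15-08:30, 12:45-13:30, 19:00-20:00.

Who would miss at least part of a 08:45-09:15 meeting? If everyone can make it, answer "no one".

Emeka: not fully free for 08:45-09:15. Hamid: free for 08:45-09:15. Wei: not fully free for 08:45-09:15. Oona: free for 08:45-09:15. Hana: not fully free for 08:45-09:15.

Emeka, Hana, Wei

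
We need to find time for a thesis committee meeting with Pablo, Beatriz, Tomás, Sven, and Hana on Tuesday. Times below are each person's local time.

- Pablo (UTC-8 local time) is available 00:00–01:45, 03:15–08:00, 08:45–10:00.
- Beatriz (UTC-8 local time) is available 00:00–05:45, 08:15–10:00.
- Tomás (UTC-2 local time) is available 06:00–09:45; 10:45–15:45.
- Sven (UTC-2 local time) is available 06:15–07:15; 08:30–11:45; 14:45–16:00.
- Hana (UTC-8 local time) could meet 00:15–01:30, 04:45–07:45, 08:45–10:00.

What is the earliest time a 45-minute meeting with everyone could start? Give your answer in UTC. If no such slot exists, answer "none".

Pablo in UTC: 08:00-09:45, 11:15-16:00, 16:45-18:00 (add 8h to convert from UTC-8).
Beatriz in UTC: 08:00-13:45, 16:15-18:00 (add 8h to convert from UTC-8).
Tomás in UTC: 08:00-11:45, 12:45-17:45 (add 2h to convert from UTC-2).
Sven in UTC: 08:15-09:15, 10:30-13:45, 16:45-18:00 (add 2h to convert from UTC-2).
Hana in UTC: 08:15-09:30, 12:45-15:45, 16:45-18:00 (add 8h to convert from UTC-8).
Pablo ∩ Beatriz: 08:00-09:45, 11:15-13:45, 16:45-18:00.
Pablo ∩ Beatriz ∩ Tomás: 08:00-09:45, 11:15-11:45, 12:45-13:45, 16:45-17:45.
Pablo ∩ Beatriz ∩ Tomás ∩ Sven: 08:15-09:15, 11:15-11:45, 12:45-13:45, 16:45-17:45.
Pablo ∩ Beatriz ∩ Tomás ∩ Sven ∩ Hana: 08:15-09:15, 12:45-13:45, 16:45-17:45.
The first common window of at least 45 minutes is 08:15-09:15, so the earliest start is 08:15.

08:15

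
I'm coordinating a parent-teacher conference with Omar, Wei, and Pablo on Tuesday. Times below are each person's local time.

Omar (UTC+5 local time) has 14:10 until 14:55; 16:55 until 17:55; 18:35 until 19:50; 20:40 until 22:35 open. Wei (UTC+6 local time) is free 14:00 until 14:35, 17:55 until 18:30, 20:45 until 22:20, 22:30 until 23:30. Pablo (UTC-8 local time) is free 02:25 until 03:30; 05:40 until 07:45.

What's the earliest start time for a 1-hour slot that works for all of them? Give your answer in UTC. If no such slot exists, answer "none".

Omar in UTC: 09:10-09:55, 11:55-12:55, 13:35-14:50, 15:40-17:35 (subtract 5h to convert from UTC+5).
Wei in UTC: 08:00-08:35, 11:55-12:30, 14:45-16:20, 16:30-17:30 (subtract 6h to convert from UTC+6).
Pablo in UTC: 10:25-11:30, 13:40-15:45 (add 8h to convert from UTC-8).
Omar ∩ Wei: 11:55-12:30, 14:45-14:50, 15:40-16:20, 16:30-17:30.
Omar ∩ Wei ∩ Pablo: 14:45-14:50, 15:40-15:45.
Those are the intersection windows.
No common window is at least 60 minutes long.

none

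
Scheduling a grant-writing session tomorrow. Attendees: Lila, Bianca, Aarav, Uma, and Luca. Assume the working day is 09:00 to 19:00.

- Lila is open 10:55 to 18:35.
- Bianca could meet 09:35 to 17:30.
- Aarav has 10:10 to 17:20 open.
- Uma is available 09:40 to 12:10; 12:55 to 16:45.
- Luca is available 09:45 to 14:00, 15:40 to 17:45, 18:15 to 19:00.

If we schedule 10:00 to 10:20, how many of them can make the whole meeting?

Bianca, Uma, and Luca can make the full 10:00-10:20 slot — that's 3.

3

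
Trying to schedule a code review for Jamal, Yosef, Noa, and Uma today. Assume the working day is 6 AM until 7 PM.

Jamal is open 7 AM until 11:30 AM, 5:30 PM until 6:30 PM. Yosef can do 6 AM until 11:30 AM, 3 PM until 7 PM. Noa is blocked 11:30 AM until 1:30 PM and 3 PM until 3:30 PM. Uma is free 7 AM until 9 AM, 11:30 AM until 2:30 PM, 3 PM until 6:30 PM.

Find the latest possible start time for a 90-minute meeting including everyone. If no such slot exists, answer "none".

07:30

Jamal free: 07:00-11:30, 17:30-18:30.
Yosef free: 06:00-11:30, 15:00-19:00.
Noa free: 06:00-11:30, 13:30-15:00, 15:30-19:00 (invert busy blocks within the working day).
Uma free: 07:00-09:00, 11:30-14:30, 15:00-18:30.
Jamal ∩ Yosef: 07:00-11:30, 17:30-18:30.
Jamal ∩ Yosef ∩ Noa: 07:00-11:30, 17:30-18:30.
Jamal ∩ Yosef ∩ Noa ∩ Uma: 07:00-09:00, 17:30-18:30.
Those are the intersection windows.
The last common window of at least 90 minutes is 07:00-09:00; a 90-minute meeting can start as late as 07:30 and still end by 09:00.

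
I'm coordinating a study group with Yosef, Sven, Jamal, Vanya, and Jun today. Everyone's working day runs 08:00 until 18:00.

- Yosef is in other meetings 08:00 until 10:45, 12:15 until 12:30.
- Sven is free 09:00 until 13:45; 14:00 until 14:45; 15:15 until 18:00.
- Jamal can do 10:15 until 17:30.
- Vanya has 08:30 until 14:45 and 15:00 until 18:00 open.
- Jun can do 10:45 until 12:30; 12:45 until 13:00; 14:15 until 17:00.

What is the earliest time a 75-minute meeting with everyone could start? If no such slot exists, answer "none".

10:45

Yosef free: 10:45-12:15, 12:30-18:00 (invert busy blocks within the working day).
Sven free: 09:00-13:45, 14:00-14:45, 15:15-18:00.
Jamal free: 10:15-17:30.
Vanya free: 08:30-14:45, 15:00-18:00.
Jun free: 10:45-12:30, 12:45-13:00, 14:15-17:00.
Yosef ∩ Sven: 10:45-12:15, 12:30-13:45, 14:00-14:45, 15:15-18:00.
Yosef ∩ Sven ∩ Jamal: 10:45-12:15, 12:30-13:45, 14:00-14:45, 15:15-17:30.
Yosef ∩ Sven ∩ Jamal ∩ Vanya: 10:45-12:15, 12:30-13:45, 14:00-14:45, 15:15-17:30.
Yosef ∩ Sven ∩ Jamal ∩ Vanya ∩ Jun: 10:45-12:15, 12:45-13:00, 14:15-14:45, 15:15-17:00.
The first common window of at least 75 minutes is 10:45-12:15, so the earliest start is 10:45.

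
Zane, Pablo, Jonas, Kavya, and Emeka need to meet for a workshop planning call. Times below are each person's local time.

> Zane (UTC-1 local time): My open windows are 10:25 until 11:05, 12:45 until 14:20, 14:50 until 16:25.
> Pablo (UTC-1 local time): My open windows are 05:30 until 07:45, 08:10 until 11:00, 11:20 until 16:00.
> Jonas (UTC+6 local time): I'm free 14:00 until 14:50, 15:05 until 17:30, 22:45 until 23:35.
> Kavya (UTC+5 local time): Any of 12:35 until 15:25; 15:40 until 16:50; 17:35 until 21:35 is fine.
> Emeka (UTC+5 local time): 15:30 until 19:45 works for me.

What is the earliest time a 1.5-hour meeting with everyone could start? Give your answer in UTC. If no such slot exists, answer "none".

none

Zane in UTC: 11:25-12:05, 13:45-15:20, 15:50-17:25 (add 1h to convert from UTC-1).
Pablo in UTC: 06:30-08:45, 09:10-12:00, 12:20-17:00 (add 1h to convert from UTC-1).
Jonas in UTC: 08:00-08:50, 09:05-11:30, 16:45-17:35 (subtract 6h to convert from UTC+6).
Kavya in UTC: 07:35-10:25, 10:40-11:50, 12:35-16:35 (subtract 5h to convert from UTC+5).
Emeka in UTC: 10:30-14:45 (subtract 5h to convert from UTC+5).
Zane ∩ Pablo: 11:25-12:00, 13:45-15:20, 15:50-17:00.
Zane ∩ Pablo ∩ Jonas: 11:25-11:30, 16:45-17:00.
Zane ∩ Pablo ∩ Jonas ∩ Kavya: 11:25-11:30.
Zane ∩ Pablo ∩ Jonas ∩ Kavya ∩ Emeka: 11:25-11:30.
So the common availability across everyone is 11:25-11:30.
No common window is at least 90 minutes long.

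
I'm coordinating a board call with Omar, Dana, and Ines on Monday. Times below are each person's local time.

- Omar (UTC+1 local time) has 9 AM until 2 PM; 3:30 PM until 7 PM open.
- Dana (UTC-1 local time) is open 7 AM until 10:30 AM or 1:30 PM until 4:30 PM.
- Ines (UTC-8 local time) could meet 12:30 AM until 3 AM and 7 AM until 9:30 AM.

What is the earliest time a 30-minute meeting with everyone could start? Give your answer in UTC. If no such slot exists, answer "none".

Omar in UTC: 08:00-13:00, 14:30-18:00 (subtract 1h to convert from UTC+1).
Dana in UTC: 08:00-11:30, 14:30-17:30 (add 1h to convert from UTC-1).
Ines in UTC: 08:30-11:00, 15:00-17:30 (add 8h to convert from UTC-8).
Omar ∩ Dana: 08:00-11:30, 14:30-17:30.
Omar ∩ Dana ∩ Ines: 08:30-11:00, 15:00-17:30.
The first common window of at least 30 minutes is 08:30-11:00, so the earliest start is 08:30.

08:30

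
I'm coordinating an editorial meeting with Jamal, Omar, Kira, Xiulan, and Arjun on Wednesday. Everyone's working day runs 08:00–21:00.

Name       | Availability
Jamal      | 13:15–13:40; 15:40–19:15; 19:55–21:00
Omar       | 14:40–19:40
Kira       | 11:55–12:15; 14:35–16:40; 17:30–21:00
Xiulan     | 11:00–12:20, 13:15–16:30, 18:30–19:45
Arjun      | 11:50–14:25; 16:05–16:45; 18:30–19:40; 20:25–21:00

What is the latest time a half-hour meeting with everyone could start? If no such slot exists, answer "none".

18:45

Jamal ∩ Omar: 15:40-19:15.
Jamal ∩ Omar ∩ Kira: 15:40-16:40, 17:30-19:15.
Jamal ∩ Omar ∩ Kira ∩ Xiulan: 15:40-16:30, 18:30-19:15.
Jamal ∩ Omar ∩ Kira ∩ Xiulan ∩ Arjun: 16:05-16:30, 18:30-19:15.
The last common window of at least 30 minutes is 18:30-19:15; a 30-minute meeting can start as late as 18:45 and still end by 19:15.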